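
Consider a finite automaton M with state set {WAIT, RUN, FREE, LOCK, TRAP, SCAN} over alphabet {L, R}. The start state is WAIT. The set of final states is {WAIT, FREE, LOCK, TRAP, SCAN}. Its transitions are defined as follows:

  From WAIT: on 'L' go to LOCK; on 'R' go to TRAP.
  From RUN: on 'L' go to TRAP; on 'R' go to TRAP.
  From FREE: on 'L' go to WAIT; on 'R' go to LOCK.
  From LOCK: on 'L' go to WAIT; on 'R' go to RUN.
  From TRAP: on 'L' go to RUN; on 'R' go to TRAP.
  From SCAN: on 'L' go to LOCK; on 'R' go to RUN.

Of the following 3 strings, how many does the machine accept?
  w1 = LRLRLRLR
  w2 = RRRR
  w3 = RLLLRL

2

w1: Trace: WAIT -L-> LOCK -R-> RUN -L-> TRAP -R-> TRAP -L-> RUN -R-> TRAP -L-> RUN -R-> TRAP  → end TRAP, accepted
w2: Trace: WAIT -R-> TRAP -R-> TRAP -R-> TRAP -R-> TRAP  → end TRAP, accepted
w3: Trace: WAIT -R-> TRAP -L-> RUN -L-> TRAP -L-> RUN -R-> TRAP -L-> RUN  → end RUN, rejected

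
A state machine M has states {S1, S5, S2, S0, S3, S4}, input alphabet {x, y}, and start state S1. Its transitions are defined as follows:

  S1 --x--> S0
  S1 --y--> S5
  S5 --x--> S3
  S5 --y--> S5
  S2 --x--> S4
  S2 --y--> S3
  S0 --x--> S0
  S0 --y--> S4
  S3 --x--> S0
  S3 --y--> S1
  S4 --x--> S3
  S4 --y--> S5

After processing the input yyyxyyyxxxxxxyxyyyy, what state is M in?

S5

Trace: S1 -y-> S5 -y-> S5 -y-> S5 -x-> S3 -y-> S1 -y-> S5 -y-> S5 -x-> S3 -x-> S0 -x-> S0 -x-> S0 -x-> S0 -x-> S0 -y-> S4 -x-> S3 -y-> S1 -y-> S5 -y-> S5 -y-> S5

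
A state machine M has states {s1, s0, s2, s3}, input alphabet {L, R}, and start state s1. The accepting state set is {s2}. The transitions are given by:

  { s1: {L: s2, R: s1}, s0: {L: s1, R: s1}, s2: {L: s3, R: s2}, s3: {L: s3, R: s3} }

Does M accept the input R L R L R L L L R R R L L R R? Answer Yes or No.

No

s1 → s1 → s2 → s2 → s3 → s3 → s3 → s3 → s3 → s3 → s3 → s3 → s3 → s3 → s3 → s3
End state s3 is not accepting.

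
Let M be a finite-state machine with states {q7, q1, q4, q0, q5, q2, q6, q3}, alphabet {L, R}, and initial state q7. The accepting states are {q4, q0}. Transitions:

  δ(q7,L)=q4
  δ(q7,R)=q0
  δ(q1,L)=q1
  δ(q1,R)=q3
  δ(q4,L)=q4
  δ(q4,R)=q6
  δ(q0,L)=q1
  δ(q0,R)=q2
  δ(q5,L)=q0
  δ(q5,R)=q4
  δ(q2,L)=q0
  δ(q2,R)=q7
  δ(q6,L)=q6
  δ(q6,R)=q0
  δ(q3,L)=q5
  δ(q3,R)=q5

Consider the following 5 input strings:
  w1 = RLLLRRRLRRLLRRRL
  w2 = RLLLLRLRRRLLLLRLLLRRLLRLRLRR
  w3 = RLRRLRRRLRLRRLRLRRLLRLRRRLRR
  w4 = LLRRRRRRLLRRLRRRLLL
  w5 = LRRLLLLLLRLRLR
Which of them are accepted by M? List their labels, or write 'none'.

w1: q7 → q0 → q1 → q1 → q1 → q3 → q5 → q4 → q4 → q6 → q0 → q1 → q1 → q3 → q5 → q4 → q4  → end q4, accepted
w2: q7 → q0 → q1 → q1 → q1 → q1 → q3 → q5 → q4 → q6 → q0 → q1 → q1 → q1 → q1 → q3 → q5 → q0 → q1 → q3 → q5 → q0 → q1 → q3 → q5 → q4 → q4 → q6 → q0  → end q0, accepted
w3: q7 → q0 → q1 → q3 → q5 → q0 → q2 → q7 → q0 → q1 → q3 → q5 → q4 → q6 → q6 → q0 → q1 → q3 → q5 → q0 → q1 → q3 → q5 → q4 → q6 → q0 → q1 → q3 → q5  → end q5, rejected
w4: q7 → q4 → q4 → q6 → q0 → q2 → q7 → q0 → q2 → q0 → q1 → q3 → q5 → q0 → q2 → q7 → q0 → q1 → q1 → q1  → end q1, rejected
w5: q7 → q4 → q6 → q0 → q1 → q1 → q1 → q1 → q1 → q1 → q3 → q5 → q4 → q4 → q6  → end q6, rejected

w1, w2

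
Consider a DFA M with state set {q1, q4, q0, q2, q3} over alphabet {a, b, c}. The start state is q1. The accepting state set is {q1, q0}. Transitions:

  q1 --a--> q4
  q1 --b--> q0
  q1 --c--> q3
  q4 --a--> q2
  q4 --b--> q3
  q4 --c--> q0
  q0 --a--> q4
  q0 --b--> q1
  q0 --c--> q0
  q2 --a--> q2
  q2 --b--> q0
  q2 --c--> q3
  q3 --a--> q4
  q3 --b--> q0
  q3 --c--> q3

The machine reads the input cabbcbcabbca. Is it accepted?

No

q1 → q3 → q4 → q3 → q0 → q0 → q1 → q3 → q4 → q3 → q0 → q0 → q4
End state q4 is not accepting.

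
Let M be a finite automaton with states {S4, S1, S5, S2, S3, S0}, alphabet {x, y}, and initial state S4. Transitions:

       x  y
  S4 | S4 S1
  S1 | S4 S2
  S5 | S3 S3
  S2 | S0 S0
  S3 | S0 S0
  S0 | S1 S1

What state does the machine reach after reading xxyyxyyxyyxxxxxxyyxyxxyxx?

S4 → S4 → S4 → S1 → S2 → S0 → S1 → S2 → S0 → S1 → S2 → S0 → S1 → S4 → S4 → S4 → S4 → S1 → S2 → S0 → S1 → S4 → S4 → S1 → S4 → S4

S4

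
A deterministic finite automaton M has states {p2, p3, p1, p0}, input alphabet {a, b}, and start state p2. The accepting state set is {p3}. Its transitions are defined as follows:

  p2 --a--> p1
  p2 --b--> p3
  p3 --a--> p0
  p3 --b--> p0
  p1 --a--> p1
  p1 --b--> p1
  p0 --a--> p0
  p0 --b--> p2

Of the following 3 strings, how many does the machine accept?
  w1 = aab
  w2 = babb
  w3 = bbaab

w1: Trace: p2 -a-> p1 -a-> p1 -b-> p1  → end p1, rejected
w2: Trace: p2 -b-> p3 -a-> p0 -b-> p2 -b-> p3  → end p3, accepted
w3: Trace: p2 -b-> p3 -b-> p0 -a-> p0 -a-> p0 -b-> p2  → end p2, rejected

1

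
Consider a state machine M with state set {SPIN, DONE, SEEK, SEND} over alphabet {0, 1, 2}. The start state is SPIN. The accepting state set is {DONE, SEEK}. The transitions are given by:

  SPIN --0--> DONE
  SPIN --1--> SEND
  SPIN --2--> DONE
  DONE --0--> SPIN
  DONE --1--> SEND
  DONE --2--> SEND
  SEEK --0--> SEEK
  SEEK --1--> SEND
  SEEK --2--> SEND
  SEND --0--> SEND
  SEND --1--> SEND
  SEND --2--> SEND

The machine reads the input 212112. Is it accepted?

No

start at SPIN
read '2': SPIN → DONE
read '1': DONE → SEND
read '2': SEND → SEND
read '1': SEND → SEND
read '1': SEND → SEND
read '2': SEND → SEND
End state SEND is not accepting.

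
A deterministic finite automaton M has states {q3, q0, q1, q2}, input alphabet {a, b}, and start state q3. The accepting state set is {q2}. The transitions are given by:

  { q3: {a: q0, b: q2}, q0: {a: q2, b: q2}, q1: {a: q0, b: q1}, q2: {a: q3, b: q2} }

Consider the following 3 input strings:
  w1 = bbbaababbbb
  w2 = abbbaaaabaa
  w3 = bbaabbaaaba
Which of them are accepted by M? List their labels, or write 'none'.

w1

w1: q3 → q2 → q2 → q2 → q3 → q0 → q2 → q3 → q2 → q2 → q2 → q2  → end q2, accepted
w2: q3 → q0 → q2 → q2 → q2 → q3 → q0 → q2 → q3 → q2 → q3 → q0  → end q0, rejected
w3: q3 → q2 → q2 → q3 → q0 → q2 → q2 → q3 → q0 → q2 → q2 → q3  → end q3, rejected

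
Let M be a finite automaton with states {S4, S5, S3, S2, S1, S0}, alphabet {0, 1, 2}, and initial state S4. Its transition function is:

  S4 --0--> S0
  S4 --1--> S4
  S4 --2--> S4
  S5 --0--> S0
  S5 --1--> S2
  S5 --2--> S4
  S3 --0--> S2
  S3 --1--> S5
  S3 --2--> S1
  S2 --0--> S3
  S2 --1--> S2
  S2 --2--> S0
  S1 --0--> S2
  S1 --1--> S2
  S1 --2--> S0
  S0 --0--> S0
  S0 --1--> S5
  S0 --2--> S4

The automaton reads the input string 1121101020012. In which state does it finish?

start at S4
read '1': S4 → S4
read '1': S4 → S4
read '2': S4 → S4
read '1': S4 → S4
read '1': S4 → S4
read '0': S4 → S0
read '1': S0 → S5
read '0': S5 → S0
read '2': S0 → S4
read '0': S4 → S0
read '0': S0 → S0
read '1': S0 → S5
read '2': S5 → S4

S4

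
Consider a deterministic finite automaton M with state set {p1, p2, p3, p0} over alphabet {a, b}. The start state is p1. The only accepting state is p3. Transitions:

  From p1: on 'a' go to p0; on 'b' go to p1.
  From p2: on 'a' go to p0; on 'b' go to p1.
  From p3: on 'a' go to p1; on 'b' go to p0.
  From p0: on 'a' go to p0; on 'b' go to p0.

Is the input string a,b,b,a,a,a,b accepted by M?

No

Trace: p1 -a-> p0 -b-> p0 -b-> p0 -a-> p0 -a-> p0 -a-> p0 -b-> p0
End state p0 is not accepting.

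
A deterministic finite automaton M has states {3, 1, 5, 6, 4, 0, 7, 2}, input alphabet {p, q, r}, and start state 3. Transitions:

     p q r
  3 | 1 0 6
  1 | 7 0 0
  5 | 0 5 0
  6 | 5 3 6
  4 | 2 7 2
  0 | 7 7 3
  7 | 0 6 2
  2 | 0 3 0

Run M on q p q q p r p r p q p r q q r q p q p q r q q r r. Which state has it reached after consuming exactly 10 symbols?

start at 3
read 'q': 3 → 0
read 'p': 0 → 7
read 'q': 7 → 6
read 'q': 6 → 3
read 'p': 3 → 1
read 'r': 1 → 0
read 'p': 0 → 7
read 'r': 7 → 2
read 'p': 2 → 0
read 'q': 0 → 7
After 10 symbols: 7.

7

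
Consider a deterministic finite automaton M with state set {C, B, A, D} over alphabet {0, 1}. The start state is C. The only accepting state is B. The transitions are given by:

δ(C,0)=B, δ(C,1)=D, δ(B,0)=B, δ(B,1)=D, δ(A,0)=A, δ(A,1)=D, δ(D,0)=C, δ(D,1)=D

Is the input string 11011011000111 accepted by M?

Trace: C -1-> D -1-> D -0-> C -1-> D -1-> D -0-> C -1-> D -1-> D -0-> C -0-> B -0-> B -1-> D -1-> D -1-> D
End state D is not accepting.

No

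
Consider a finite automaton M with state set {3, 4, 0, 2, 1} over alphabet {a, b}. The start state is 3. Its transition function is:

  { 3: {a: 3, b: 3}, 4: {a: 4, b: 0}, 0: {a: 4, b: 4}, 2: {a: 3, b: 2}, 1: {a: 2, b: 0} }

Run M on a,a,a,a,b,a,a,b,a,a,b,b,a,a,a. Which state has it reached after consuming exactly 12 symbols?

3

Trace: 3 -a-> 3 -a-> 3 -a-> 3 -a-> 3 -b-> 3 -a-> 3 -a-> 3 -b-> 3 -a-> 3 -a-> 3 -b-> 3 -b-> 3
After 12 symbols: 3.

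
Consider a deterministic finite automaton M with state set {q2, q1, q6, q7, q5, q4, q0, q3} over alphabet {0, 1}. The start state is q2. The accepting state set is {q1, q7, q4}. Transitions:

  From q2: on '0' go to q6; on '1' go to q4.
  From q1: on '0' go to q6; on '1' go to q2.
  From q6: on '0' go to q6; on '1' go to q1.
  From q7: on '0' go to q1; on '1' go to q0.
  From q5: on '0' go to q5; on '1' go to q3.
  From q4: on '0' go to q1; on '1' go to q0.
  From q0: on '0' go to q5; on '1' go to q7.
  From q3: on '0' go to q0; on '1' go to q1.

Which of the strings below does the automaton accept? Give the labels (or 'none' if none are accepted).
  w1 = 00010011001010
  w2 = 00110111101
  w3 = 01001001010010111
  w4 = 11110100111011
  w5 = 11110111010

w3

w1: q2 → q6 → q6 → q6 → q1 → q6 → q6 → q1 → q2 → q6 → q6 → q1 → q6 → q1 → q6  → end q6, rejected
w2: q2 → q6 → q6 → q1 → q2 → q6 → q1 → q2 → q4 → q0 → q5 → q3  → end q3, rejected
w3: q2 → q6 → q1 → q6 → q6 → q1 → q6 → q6 → q1 → q6 → q1 → q6 → q6 → q1 → q6 → q1 → q2 → q4  → end q4, accepted
w4: q2 → q4 → q0 → q7 → q0 → q5 → q3 → q0 → q5 → q3 → q1 → q2 → q6 → q1 → q2  → end q2, rejected
w5: q2 → q4 → q0 → q7 → q0 → q5 → q3 → q1 → q2 → q6 → q1 → q6  → end q6, rejected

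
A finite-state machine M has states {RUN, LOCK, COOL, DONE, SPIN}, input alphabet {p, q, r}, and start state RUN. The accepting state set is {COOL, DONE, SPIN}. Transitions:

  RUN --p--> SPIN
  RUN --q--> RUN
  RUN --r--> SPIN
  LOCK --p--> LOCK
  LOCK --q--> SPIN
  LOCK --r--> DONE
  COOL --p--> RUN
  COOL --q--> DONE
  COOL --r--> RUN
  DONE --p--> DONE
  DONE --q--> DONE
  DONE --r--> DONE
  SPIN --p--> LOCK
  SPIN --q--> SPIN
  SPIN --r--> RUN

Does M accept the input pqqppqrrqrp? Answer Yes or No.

Yes

start at RUN
read 'p': RUN → SPIN
read 'q': SPIN → SPIN
read 'q': SPIN → SPIN
read 'p': SPIN → LOCK
read 'p': LOCK → LOCK
read 'q': LOCK → SPIN
read 'r': SPIN → RUN
read 'r': RUN → SPIN
read 'q': SPIN → SPIN
read 'r': SPIN → RUN
read 'p': RUN → SPIN
End state SPIN is accepting.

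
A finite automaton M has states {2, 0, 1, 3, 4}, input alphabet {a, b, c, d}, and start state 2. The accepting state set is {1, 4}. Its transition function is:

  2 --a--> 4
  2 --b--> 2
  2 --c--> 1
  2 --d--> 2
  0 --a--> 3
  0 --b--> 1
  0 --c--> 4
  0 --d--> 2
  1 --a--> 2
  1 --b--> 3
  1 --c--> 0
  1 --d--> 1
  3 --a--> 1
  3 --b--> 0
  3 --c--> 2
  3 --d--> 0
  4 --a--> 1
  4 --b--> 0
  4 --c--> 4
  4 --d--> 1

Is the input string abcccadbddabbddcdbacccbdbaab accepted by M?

No

2 → 4 → 0 → 4 → 4 → 4 → 1 → 1 → 3 → 0 → 2 → 4 → 0 → 1 → 1 → 1 → 0 → 2 → 2 → 4 → 4 → 4 → 4 → 0 → 2 → 2 → 4 → 1 → 3
End state 3 is not accepting.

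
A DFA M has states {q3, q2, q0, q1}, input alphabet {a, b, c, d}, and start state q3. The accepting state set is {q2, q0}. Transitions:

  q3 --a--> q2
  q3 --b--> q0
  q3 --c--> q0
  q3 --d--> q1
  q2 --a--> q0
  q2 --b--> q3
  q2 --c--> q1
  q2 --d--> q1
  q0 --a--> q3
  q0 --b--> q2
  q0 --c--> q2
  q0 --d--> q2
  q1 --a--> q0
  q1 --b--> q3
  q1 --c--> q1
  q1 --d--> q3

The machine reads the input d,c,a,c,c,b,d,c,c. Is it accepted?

No

start at q3
read 'd': q3 → q1
read 'c': q1 → q1
read 'a': q1 → q0
read 'c': q0 → q2
read 'c': q2 → q1
read 'b': q1 → q3
read 'd': q3 → q1
read 'c': q1 → q1
read 'c': q1 → q1
End state q1 is not accepting.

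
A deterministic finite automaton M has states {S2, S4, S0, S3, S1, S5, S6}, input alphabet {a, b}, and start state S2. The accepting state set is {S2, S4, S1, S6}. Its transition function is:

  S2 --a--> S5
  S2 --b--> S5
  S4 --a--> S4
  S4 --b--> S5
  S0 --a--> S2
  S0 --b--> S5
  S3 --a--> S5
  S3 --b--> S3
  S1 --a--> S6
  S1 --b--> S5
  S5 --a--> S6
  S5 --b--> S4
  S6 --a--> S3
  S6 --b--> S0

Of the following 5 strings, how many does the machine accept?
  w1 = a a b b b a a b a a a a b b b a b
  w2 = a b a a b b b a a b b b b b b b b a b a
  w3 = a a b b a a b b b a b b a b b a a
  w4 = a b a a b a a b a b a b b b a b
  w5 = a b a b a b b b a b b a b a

2

w1: Trace: S2 -a-> S5 -a-> S6 -b-> S0 -b-> S5 -b-> S4 -a-> S4 -a-> S4 -b-> S5 -a-> S6 -a-> S3 -a-> S5 -a-> S6 -b-> S0 -b-> S5 -b-> S4 -a-> S4 -b-> S5  → end S5, rejected
w2: Trace: S2 -a-> S5 -b-> S4 -a-> S4 -a-> S4 -b-> S5 -b-> S4 -b-> S5 -a-> S6 -a-> S3 -b-> S3 -b-> S3 -b-> S3 -b-> S3 -b-> S3 -b-> S3 -b-> S3 -b-> S3 -a-> S5 -b-> S4 -a-> S4  → end S4, accepted
w3: Trace: S2 -a-> S5 -a-> S6 -b-> S0 -b-> S5 -a-> S6 -a-> S3 -b-> S3 -b-> S3 -b-> S3 -a-> S5 -b-> S4 -b-> S5 -a-> S6 -b-> S0 -b-> S5 -a-> S6 -a-> S3  → end S3, rejected
w4: Trace: S2 -a-> S5 -b-> S4 -a-> S4 -a-> S4 -b-> S5 -a-> S6 -a-> S3 -b-> S3 -a-> S5 -b-> S4 -a-> S4 -b-> S5 -b-> S4 -b-> S5 -a-> S6 -b-> S0  → end S0, rejected
w5: Trace: S2 -a-> S5 -b-> S4 -a-> S4 -b-> S5 -a-> S6 -b-> S0 -b-> S5 -b-> S4 -a-> S4 -b-> S5 -b-> S4 -a-> S4 -b-> S5 -a-> S6  → end S6, accepted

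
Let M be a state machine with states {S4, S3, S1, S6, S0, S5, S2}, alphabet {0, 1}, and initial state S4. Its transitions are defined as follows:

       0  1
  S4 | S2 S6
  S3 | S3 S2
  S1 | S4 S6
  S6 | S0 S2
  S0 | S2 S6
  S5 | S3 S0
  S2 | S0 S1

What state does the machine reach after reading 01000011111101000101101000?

S0

start at S4
read '0': S4 → S2
read '1': S2 → S1
read '0': S1 → S4
read '0': S4 → S2
read '0': S2 → S0
read '0': S0 → S2
read '1': S2 → S1
read '1': S1 → S6
read '1': S6 → S2
read '1': S2 → S1
read '1': S1 → S6
read '1': S6 → S2
read '0': S2 → S0
read '1': S0 → S6
read '0': S6 → S0
read '0': S0 → S2
read '0': S2 → S0
read '1': S0 → S6
read '0': S6 → S0
read '1': S0 → S6
read '1': S6 → S2
read '0': S2 → S0
read '1': S0 → S6
read '0': S6 → S0
read '0': S0 → S2
read '0': S2 → S0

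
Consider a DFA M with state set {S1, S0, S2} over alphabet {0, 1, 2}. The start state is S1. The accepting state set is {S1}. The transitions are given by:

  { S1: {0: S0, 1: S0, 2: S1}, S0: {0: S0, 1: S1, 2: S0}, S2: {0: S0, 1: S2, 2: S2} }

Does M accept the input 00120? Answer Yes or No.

S1 → S0 → S0 → S1 → S1 → S0
End state S0 is not accepting.

No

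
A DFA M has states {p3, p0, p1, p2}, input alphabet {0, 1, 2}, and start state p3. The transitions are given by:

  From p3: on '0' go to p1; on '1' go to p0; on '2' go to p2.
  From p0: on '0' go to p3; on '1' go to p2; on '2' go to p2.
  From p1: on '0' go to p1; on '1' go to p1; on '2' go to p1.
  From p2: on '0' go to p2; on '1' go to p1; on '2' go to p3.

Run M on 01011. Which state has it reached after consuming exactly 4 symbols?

start at p3
read '0': p3 → p1
read '1': p1 → p1
read '0': p1 → p1
read '1': p1 → p1
After 4 symbols: p1.

p1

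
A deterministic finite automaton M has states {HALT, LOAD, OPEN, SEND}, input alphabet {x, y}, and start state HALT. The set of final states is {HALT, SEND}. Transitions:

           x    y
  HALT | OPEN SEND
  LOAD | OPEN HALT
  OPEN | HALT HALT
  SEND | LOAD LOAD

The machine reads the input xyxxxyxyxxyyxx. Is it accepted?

Yes

Trace: HALT -x-> OPEN -y-> HALT -x-> OPEN -x-> HALT -x-> OPEN -y-> HALT -x-> OPEN -y-> HALT -x-> OPEN -x-> HALT -y-> SEND -y-> LOAD -x-> OPEN -x-> HALT
End state HALT is accepting.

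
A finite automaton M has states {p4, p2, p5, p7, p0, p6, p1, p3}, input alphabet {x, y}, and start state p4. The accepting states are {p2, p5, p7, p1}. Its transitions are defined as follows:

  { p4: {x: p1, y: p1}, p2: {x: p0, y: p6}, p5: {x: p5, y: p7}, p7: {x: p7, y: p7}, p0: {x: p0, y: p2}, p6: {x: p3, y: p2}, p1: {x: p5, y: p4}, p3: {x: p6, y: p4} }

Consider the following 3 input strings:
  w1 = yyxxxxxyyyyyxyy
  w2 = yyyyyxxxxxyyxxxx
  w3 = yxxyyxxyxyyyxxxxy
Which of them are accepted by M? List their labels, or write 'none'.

w1, w2, w3

w1: Trace: p4 -y-> p1 -y-> p4 -x-> p1 -x-> p5 -x-> p5 -x-> p5 -x-> p5 -y-> p7 -y-> p7 -y-> p7 -y-> p7 -y-> p7 -x-> p7 -y-> p7 -y-> p7  → end p7, accepted
w2: Trace: p4 -y-> p1 -y-> p4 -y-> p1 -y-> p4 -y-> p1 -x-> p5 -x-> p5 -x-> p5 -x-> p5 -x-> p5 -y-> p7 -y-> p7 -x-> p7 -x-> p7 -x-> p7 -x-> p7  → end p7, accepted
w3: Trace: p4 -y-> p1 -x-> p5 -x-> p5 -y-> p7 -y-> p7 -x-> p7 -x-> p7 -y-> p7 -x-> p7 -y-> p7 -y-> p7 -y-> p7 -x-> p7 -x-> p7 -x-> p7 -x-> p7 -y-> p7  → end p7, accepted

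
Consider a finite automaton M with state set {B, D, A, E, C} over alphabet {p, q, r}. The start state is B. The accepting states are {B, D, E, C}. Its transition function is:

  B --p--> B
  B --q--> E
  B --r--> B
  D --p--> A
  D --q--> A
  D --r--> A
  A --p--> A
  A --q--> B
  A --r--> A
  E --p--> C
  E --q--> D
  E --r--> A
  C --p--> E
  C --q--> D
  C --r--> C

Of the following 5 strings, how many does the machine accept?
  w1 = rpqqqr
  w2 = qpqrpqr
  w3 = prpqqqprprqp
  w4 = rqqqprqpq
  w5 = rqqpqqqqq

4

w1: B → B → B → E → D → A → A  → end A, rejected
w2: B → E → C → D → A → A → B → B  → end B, accepted
w3: B → B → B → B → E → D → A → A → A → A → A → B → B  → end B, accepted
w4: B → B → E → D → A → A → A → B → B → E  → end E, accepted
w5: B → B → E → D → A → B → E → D → A → B  → end B, accepted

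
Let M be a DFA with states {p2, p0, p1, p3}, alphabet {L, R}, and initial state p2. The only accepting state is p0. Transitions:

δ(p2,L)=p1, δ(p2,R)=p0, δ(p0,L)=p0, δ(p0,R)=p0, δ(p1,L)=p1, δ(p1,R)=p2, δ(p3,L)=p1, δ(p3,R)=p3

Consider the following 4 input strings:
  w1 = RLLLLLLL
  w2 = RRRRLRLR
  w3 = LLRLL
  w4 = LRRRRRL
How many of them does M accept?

w1: p2 → p0 → p0 → p0 → p0 → p0 → p0 → p0 → p0  → end p0, accepted
w2: p2 → p0 → p0 → p0 → p0 → p0 → p0 → p0 → p0  → end p0, accepted
w3: p2 → p1 → p1 → p2 → p1 → p1  → end p1, rejected
w4: p2 → p1 → p2 → p0 → p0 → p0 → p0 → p0  → end p0, accepted

3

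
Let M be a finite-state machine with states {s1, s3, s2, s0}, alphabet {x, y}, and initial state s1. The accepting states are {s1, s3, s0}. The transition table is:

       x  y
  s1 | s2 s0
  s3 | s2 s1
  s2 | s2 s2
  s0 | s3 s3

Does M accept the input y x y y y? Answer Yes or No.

s1 → s0 → s3 → s1 → s0 → s3
End state s3 is accepting.

Yes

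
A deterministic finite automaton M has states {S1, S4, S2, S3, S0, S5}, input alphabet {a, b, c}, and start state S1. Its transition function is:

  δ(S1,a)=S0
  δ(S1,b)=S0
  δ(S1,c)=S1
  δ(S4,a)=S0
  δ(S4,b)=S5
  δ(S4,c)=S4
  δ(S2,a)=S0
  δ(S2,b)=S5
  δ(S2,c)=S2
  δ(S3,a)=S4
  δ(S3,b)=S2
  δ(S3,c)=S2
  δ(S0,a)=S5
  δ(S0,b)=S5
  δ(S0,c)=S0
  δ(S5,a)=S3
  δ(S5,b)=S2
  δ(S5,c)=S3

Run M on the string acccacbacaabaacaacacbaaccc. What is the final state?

start at S1
read 'a': S1 → S0
read 'c': S0 → S0
read 'c': S0 → S0
read 'c': S0 → S0
read 'a': S0 → S5
read 'c': S5 → S3
read 'b': S3 → S2
read 'a': S2 → S0
read 'c': S0 → S0
read 'a': S0 → S5
read 'a': S5 → S3
read 'b': S3 → S2
read 'a': S2 → S0
read 'a': S0 → S5
read 'c': S5 → S3
read 'a': S3 → S4
read 'a': S4 → S0
read 'c': S0 → S0
read 'a': S0 → S5
read 'c': S5 → S3
read 'b': S3 → S2
read 'a': S2 → S0
read 'a': S0 → S5
read 'c': S5 → S3
read 'c': S3 → S2
read 'c': S2 → S2

S2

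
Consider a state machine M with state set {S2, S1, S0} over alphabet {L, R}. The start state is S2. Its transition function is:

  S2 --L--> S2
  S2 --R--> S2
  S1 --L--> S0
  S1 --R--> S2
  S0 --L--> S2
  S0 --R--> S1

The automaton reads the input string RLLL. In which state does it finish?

S2

Trace: S2 -R-> S2 -L-> S2 -L-> S2 -L-> S2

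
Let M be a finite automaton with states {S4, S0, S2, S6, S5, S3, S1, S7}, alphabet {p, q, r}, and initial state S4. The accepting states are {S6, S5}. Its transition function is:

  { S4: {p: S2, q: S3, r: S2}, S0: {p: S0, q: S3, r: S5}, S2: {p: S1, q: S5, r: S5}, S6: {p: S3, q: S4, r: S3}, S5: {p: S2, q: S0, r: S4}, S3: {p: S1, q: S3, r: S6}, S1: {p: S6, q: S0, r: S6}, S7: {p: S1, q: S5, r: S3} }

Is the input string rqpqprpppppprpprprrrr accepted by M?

Trace: S4 -r-> S2 -q-> S5 -p-> S2 -q-> S5 -p-> S2 -r-> S5 -p-> S2 -p-> S1 -p-> S6 -p-> S3 -p-> S1 -p-> S6 -r-> S3 -p-> S1 -p-> S6 -r-> S3 -p-> S1 -r-> S6 -r-> S3 -r-> S6 -r-> S3
End state S3 is not accepting.

No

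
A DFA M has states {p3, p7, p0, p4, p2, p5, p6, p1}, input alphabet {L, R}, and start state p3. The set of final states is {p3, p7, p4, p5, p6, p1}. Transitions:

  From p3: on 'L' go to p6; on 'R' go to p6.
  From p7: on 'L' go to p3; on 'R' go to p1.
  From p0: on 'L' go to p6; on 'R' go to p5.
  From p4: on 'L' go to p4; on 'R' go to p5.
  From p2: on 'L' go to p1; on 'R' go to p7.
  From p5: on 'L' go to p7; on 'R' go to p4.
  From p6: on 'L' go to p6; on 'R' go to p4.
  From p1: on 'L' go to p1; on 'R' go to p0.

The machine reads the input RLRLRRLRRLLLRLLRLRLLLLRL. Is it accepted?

Trace: p3 -R-> p6 -L-> p6 -R-> p4 -L-> p4 -R-> p5 -R-> p4 -L-> p4 -R-> p5 -R-> p4 -L-> p4 -L-> p4 -L-> p4 -R-> p5 -L-> p7 -L-> p3 -R-> p6 -L-> p6 -R-> p4 -L-> p4 -L-> p4 -L-> p4 -L-> p4 -R-> p5 -L-> p7
End state p7 is accepting.

Yes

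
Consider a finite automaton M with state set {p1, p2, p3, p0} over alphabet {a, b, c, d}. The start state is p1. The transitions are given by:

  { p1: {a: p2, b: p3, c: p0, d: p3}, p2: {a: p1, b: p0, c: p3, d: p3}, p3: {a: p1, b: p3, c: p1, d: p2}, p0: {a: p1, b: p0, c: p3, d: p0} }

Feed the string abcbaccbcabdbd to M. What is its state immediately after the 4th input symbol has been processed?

p1 → p2 → p0 → p3 → p3
After 4 symbols: p3.

p3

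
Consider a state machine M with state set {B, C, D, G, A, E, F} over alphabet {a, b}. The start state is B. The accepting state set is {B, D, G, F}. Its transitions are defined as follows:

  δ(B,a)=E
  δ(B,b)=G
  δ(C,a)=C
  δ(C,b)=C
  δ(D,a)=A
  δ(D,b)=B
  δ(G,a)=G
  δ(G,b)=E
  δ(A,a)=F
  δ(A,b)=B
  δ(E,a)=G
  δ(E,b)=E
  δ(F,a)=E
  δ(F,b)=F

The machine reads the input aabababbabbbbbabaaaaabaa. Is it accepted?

B → E → G → E → G → E → G → E → E → G → E → E → E → E → E → G → E → G → G → G → G → G → E → G → G
End state G is accepting.

Yes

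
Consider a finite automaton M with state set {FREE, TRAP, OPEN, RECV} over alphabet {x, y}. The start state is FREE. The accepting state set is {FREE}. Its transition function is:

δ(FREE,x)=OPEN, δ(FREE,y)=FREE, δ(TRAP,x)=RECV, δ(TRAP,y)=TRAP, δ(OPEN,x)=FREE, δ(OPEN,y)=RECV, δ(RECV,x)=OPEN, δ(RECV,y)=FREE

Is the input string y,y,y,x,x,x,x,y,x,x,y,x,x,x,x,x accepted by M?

No

Trace: FREE -y-> FREE -y-> FREE -y-> FREE -x-> OPEN -x-> FREE -x-> OPEN -x-> FREE -y-> FREE -x-> OPEN -x-> FREE -y-> FREE -x-> OPEN -x-> FREE -x-> OPEN -x-> FREE -x-> OPEN
End state OPEN is not accepting.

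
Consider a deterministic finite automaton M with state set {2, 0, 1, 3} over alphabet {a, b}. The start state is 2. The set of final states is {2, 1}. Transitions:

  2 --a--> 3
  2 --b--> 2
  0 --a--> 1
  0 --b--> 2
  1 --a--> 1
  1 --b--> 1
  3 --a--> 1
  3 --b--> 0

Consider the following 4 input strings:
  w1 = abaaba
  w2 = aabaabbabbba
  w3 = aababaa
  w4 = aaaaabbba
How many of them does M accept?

4

w1: 2 → 3 → 0 → 1 → 1 → 1 → 1  → end 1, accepted
w2: 2 → 3 → 1 → 1 → 1 → 1 → 1 → 1 → 1 → 1 → 1 → 1 → 1  → end 1, accepted
w3: 2 → 3 → 1 → 1 → 1 → 1 → 1 → 1  → end 1, accepted
w4: 2 → 3 → 1 → 1 → 1 → 1 → 1 → 1 → 1 → 1  → end 1, accepted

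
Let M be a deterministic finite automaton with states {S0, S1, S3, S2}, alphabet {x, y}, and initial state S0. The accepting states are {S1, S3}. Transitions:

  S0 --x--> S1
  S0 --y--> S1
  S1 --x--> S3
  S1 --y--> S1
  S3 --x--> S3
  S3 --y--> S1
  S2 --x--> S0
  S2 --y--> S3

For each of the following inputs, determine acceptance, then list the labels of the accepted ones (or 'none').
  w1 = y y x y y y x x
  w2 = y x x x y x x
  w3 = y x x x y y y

w1, w2, w3

w1:
  start at S0
  read 'y': S0 → S1
  read 'y': S1 → S1
  read 'x': S1 → S3
  read 'y': S3 → S1
  read 'y': S1 → S1
  read 'y': S1 → S1
  read 'x': S1 → S3
  read 'x': S3 → S3
  end S3, accepted
w2:
  start at S0
  read 'y': S0 → S1
  read 'x': S1 → S3
  read 'x': S3 → S3
  read 'x': S3 → S3
  read 'y': S3 → S1
  read 'x': S1 → S3
  read 'x': S3 → S3
  end S3, accepted
w3:
  start at S0
  read 'y': S0 → S1
  read 'x': S1 → S3
  read 'x': S3 → S3
  read 'x': S3 → S3
  read 'y': S3 → S1
  read 'y': S1 → S1
  read 'y': S1 → S1
  end S1, accepted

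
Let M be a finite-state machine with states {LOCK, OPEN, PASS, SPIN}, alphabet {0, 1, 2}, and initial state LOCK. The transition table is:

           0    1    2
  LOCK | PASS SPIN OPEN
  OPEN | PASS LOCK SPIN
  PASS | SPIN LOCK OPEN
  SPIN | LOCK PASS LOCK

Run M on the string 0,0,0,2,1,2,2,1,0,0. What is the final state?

LOCK → PASS → SPIN → LOCK → OPEN → LOCK → OPEN → SPIN → PASS → SPIN → LOCK

LOCK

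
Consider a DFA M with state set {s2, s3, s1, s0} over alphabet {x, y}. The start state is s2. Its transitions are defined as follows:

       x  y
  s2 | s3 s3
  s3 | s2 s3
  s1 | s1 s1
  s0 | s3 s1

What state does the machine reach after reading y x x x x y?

s2 → s3 → s2 → s3 → s2 → s3 → s3

s3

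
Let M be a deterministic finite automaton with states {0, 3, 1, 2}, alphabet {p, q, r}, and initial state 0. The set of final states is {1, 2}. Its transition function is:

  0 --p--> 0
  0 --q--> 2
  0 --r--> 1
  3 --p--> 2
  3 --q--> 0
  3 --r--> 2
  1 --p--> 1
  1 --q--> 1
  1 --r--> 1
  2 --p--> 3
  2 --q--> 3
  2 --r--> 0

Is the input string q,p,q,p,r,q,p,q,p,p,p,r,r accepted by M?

0 → 2 → 3 → 0 → 0 → 1 → 1 → 1 → 1 → 1 → 1 → 1 → 1 → 1
End state 1 is accepting.

Yes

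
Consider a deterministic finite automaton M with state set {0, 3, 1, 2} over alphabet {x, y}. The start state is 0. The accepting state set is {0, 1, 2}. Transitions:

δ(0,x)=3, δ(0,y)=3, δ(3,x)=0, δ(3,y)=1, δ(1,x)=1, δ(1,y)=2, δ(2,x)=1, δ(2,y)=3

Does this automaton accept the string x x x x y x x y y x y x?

Trace: 0 -x-> 3 -x-> 0 -x-> 3 -x-> 0 -y-> 3 -x-> 0 -x-> 3 -y-> 1 -y-> 2 -x-> 1 -y-> 2 -x-> 1
End state 1 is accepting.

Yes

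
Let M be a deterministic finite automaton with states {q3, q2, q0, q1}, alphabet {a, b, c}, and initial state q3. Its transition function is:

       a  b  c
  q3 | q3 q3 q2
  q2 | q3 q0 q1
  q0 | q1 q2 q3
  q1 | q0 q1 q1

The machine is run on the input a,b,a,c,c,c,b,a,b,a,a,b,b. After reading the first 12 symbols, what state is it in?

start at q3
read 'a': q3 → q3
read 'b': q3 → q3
read 'a': q3 → q3
read 'c': q3 → q2
read 'c': q2 → q1
read 'c': q1 → q1
read 'b': q1 → q1
read 'a': q1 → q0
read 'b': q0 → q2
read 'a': q2 → q3
read 'a': q3 → q3
read 'b': q3 → q3
After 12 symbols: q3.

q3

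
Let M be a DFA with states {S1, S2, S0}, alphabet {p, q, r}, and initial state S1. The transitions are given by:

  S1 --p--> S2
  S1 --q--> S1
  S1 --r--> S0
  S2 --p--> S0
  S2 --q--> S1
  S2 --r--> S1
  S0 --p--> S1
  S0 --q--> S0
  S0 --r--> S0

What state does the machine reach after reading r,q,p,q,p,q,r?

S0

S1 → S0 → S0 → S1 → S1 → S2 → S1 → S0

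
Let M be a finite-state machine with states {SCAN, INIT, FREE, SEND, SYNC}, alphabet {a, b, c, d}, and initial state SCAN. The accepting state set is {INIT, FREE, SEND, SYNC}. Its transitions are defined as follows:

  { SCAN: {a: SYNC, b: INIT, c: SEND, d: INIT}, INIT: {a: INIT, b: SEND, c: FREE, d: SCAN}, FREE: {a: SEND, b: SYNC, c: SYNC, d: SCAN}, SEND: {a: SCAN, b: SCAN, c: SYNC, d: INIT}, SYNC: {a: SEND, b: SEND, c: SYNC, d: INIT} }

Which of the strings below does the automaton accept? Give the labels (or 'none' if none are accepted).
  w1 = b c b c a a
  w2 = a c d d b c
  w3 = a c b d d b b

w2, w3

w1: Trace: SCAN -b-> INIT -c-> FREE -b-> SYNC -c-> SYNC -a-> SEND -a-> SCAN  → end SCAN, rejected
w2: Trace: SCAN -a-> SYNC -c-> SYNC -d-> INIT -d-> SCAN -b-> INIT -c-> FREE  → end FREE, accepted
w3: Trace: SCAN -a-> SYNC -c-> SYNC -b-> SEND -d-> INIT -d-> SCAN -b-> INIT -b-> SEND  → end SEND, accepted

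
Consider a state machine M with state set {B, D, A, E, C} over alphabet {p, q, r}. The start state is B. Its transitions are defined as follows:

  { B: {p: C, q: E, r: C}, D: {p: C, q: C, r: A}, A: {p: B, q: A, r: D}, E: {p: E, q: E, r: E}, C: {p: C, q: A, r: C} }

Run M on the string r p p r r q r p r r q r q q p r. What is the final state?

C

B → C → C → C → C → C → A → D → C → C → C → A → D → C → A → B → C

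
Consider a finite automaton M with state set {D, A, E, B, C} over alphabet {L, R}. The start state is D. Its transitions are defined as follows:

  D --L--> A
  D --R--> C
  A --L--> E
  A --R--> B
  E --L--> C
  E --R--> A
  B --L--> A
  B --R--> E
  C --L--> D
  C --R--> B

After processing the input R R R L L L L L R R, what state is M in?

E

Trace: D -R-> C -R-> B -R-> E -L-> C -L-> D -L-> A -L-> E -L-> C -R-> B -R-> E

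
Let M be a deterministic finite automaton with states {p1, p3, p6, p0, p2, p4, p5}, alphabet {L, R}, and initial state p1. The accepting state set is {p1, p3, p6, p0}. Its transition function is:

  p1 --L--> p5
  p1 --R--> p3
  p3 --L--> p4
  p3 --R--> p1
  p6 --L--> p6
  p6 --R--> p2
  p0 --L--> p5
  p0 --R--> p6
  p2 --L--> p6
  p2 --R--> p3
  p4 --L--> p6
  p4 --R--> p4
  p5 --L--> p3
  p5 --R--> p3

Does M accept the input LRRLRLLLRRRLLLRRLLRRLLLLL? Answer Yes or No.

Yes

start at p1
read 'L': p1 → p5
read 'R': p5 → p3
read 'R': p3 → p1
read 'L': p1 → p5
read 'R': p5 → p3
read 'L': p3 → p4
read 'L': p4 → p6
read 'L': p6 → p6
read 'R': p6 → p2
read 'R': p2 → p3
read 'R': p3 → p1
read 'L': p1 → p5
read 'L': p5 → p3
read 'L': p3 → p4
read 'R': p4 → p4
read 'R': p4 → p4
read 'L': p4 → p6
read 'L': p6 → p6
read 'R': p6 → p2
read 'R': p2 → p3
read 'L': p3 → p4
read 'L': p4 → p6
read 'L': p6 → p6
read 'L': p6 → p6
read 'L': p6 → p6
End state p6 is accepting.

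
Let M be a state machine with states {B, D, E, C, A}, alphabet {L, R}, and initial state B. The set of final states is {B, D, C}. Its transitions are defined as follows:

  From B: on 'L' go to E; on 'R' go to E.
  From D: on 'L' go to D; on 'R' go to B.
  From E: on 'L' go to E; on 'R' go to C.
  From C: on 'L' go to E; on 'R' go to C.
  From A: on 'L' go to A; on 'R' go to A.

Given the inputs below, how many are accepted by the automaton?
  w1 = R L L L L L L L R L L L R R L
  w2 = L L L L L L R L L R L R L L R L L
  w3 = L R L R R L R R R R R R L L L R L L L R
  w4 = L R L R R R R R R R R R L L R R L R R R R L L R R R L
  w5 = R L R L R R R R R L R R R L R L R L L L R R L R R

2

w1:
  start at B
  read 'R': B → E
  read 'L': E → E
  read 'L': E → E
  read 'L': E → E
  read 'L': E → E
  read 'L': E → E
  read 'L': E → E
  read 'L': E → E
  read 'R': E → C
  read 'L': C → E
  read 'L': E → E
  read 'L': E → E
  read 'R': E → C
  read 'R': C → C
  read 'L': C → E
  end E, rejected
w2:
  start at B
  read 'L': B → E
  read 'L': E → E
  read 'L': E → E
  read 'L': E → E
  read 'L': E → E
  read 'L': E → E
  read 'R': E → C
  read 'L': C → E
  read 'L': E → E
  read 'R': E → C
  read 'L': C → E
  read 'R': E → C
  read 'L': C → E
  read 'L': E → E
  read 'R': E → C
  read 'L': C → E
  read 'L': E → E
  end E, rejected
w3:
  start at B
  read 'L': B → E
  read 'R': E → C
  read 'L': C → E
  read 'R': E → C
  read 'R': C → C
  read 'L': C → E
  read 'R': E → C
  read 'R': C → C
  read 'R': C → C
  read 'R': C → C
  read 'R': C → C
  read 'R': C → C
  read 'L': C → E
  read 'L': E → E
  read 'L': E → E
  read 'R': E → C
  read 'L': C → E
  read 'L': E → E
  read 'L': E → E
  read 'R': E → C
  end C, accepted
w4:
  start at B
  read 'L': B → E
  read 'R': E → C
  read 'L': C → E
  read 'R': E → C
  read 'R': C → C
  read 'R': C → C
  read 'R': C → C
  read 'R': C → C
  read 'R': C → C
  read 'R': C → C
  read 'R': C → C
  read 'R': C → C
  read 'L': C → E
  read 'L': E → E
  read 'R': E → C
  read 'R': C → C
  read 'L': C → E
  read 'R': E → C
  read 'R': C → C
  read 'R': C → C
  read 'R': C → C
  read 'L': C → E
  read 'L': E → E
  read 'R': E → C
  read 'R': C → C
  read 'R': C → C
  read 'L': C → E
  end E, rejected
w5:
  start at B
  read 'R': B → E
  read 'L': E → E
  read 'R': E → C
  read 'L': C → E
  read 'R': E → C
  read 'R': C → C
  read 'R': C → C
  read 'R': C → C
  read 'R': C → C
  read 'L': C → E
  read 'R': E → C
  read 'R': C → C
  read 'R': C → C
  read 'L': C → E
  read 'R': E → C
  read 'L': C → E
  read 'R': E → C
  read 'L': C → E
  read 'L': E → E
  read 'L': E → E
  read 'R': E → C
  read 'R': C → C
  read 'L': C → E
  read 'R': E → C
  read 'R': C → C
  end C, accepted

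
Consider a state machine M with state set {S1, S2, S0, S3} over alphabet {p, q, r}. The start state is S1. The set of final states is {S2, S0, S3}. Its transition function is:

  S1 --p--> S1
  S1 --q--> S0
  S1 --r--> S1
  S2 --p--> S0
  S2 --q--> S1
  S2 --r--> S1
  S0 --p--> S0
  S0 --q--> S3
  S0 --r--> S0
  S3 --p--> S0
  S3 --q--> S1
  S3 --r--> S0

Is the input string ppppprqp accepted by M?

Yes

Trace: S1 -p-> S1 -p-> S1 -p-> S1 -p-> S1 -p-> S1 -r-> S1 -q-> S0 -p-> S0
End state S0 is accepting.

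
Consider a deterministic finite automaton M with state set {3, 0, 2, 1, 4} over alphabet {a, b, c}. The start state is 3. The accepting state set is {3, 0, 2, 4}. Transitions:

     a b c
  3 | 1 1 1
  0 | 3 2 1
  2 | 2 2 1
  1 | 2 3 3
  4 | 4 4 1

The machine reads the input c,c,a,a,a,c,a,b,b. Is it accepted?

3 → 1 → 3 → 1 → 2 → 2 → 1 → 2 → 2 → 2
End state 2 is accepting.

Yes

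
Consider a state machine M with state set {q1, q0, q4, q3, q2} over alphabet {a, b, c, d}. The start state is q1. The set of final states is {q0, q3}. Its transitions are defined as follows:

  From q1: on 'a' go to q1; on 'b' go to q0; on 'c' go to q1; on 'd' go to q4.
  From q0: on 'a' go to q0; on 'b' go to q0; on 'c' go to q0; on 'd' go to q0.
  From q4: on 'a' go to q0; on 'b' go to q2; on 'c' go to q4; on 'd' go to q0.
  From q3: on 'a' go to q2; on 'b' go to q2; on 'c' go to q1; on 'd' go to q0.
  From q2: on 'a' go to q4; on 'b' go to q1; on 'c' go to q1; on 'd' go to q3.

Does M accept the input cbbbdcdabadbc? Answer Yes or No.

start at q1
read 'c': q1 → q1
read 'b': q1 → q0
read 'b': q0 → q0
read 'b': q0 → q0
read 'd': q0 → q0
read 'c': q0 → q0
read 'd': q0 → q0
read 'a': q0 → q0
read 'b': q0 → q0
read 'a': q0 → q0
read 'd': q0 → q0
read 'b': q0 → q0
read 'c': q0 → q0
End state q0 is accepting.

Yes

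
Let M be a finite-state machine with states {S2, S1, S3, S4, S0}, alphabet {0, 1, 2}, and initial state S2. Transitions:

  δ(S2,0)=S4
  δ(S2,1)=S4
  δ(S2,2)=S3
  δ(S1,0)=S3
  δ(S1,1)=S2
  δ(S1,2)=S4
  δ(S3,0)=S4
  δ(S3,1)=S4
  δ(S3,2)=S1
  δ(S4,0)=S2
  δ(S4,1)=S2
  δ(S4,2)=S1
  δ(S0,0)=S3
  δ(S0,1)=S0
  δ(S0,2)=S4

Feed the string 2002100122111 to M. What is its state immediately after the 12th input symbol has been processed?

S2 → S3 → S4 → S2 → S3 → S4 → S2 → S4 → S2 → S3 → S1 → S2 → S4
After 12 symbols: S4.

S4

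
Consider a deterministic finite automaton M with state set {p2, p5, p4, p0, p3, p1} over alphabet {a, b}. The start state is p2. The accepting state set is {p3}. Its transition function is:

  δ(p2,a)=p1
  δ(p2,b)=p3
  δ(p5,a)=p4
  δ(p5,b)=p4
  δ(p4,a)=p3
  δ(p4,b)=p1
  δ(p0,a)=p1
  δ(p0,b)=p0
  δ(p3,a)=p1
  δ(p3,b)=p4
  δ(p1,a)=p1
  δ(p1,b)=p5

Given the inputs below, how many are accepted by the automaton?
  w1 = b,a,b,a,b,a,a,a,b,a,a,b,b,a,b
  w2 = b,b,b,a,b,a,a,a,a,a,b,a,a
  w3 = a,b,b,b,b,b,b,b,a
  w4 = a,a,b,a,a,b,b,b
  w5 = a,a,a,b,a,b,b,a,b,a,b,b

w1: Trace: p2 -b-> p3 -a-> p1 -b-> p5 -a-> p4 -b-> p1 -a-> p1 -a-> p1 -a-> p1 -b-> p5 -a-> p4 -a-> p3 -b-> p4 -b-> p1 -a-> p1 -b-> p5  → end p5, rejected
w2: Trace: p2 -b-> p3 -b-> p4 -b-> p1 -a-> p1 -b-> p5 -a-> p4 -a-> p3 -a-> p1 -a-> p1 -a-> p1 -b-> p5 -a-> p4 -a-> p3  → end p3, accepted
w3: Trace: p2 -a-> p1 -b-> p5 -b-> p4 -b-> p1 -b-> p5 -b-> p4 -b-> p1 -b-> p5 -a-> p4  → end p4, rejected
w4: Trace: p2 -a-> p1 -a-> p1 -b-> p5 -a-> p4 -a-> p3 -b-> p4 -b-> p1 -b-> p5  → end p5, rejected
w5: Trace: p2 -a-> p1 -a-> p1 -a-> p1 -b-> p5 -a-> p4 -b-> p1 -b-> p5 -a-> p4 -b-> p1 -a-> p1 -b-> p5 -b-> p4  → end p4, rejected

1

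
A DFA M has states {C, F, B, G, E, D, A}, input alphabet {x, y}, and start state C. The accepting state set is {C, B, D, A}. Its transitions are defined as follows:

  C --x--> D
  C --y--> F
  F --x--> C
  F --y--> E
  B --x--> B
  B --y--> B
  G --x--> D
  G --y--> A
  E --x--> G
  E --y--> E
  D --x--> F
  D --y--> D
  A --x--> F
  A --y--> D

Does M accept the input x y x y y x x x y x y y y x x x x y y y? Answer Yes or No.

start at C
read 'x': C → D
read 'y': D → D
read 'x': D → F
read 'y': F → E
read 'y': E → E
read 'x': E → G
read 'x': G → D
read 'x': D → F
read 'y': F → E
read 'x': E → G
read 'y': G → A
read 'y': A → D
read 'y': D → D
read 'x': D → F
read 'x': F → C
read 'x': C → D
read 'x': D → F
read 'y': F → E
read 'y': E → E
read 'y': E → E
End state E is not accepting.

No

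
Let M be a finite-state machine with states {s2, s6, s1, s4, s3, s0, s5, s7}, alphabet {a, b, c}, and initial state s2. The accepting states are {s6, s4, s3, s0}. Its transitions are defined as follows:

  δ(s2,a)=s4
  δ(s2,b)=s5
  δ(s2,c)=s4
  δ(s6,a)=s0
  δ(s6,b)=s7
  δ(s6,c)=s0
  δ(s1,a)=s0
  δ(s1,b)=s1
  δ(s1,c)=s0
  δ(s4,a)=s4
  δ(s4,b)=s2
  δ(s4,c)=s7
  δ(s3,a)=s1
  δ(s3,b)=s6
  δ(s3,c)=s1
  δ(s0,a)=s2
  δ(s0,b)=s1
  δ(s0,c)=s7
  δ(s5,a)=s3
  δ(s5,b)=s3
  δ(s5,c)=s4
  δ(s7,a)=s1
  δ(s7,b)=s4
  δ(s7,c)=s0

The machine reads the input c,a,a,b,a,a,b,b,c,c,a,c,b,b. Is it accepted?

s2 → s4 → s4 → s4 → s2 → s4 → s4 → s2 → s5 → s4 → s7 → s1 → s0 → s1 → s1
End state s1 is not accepting.

No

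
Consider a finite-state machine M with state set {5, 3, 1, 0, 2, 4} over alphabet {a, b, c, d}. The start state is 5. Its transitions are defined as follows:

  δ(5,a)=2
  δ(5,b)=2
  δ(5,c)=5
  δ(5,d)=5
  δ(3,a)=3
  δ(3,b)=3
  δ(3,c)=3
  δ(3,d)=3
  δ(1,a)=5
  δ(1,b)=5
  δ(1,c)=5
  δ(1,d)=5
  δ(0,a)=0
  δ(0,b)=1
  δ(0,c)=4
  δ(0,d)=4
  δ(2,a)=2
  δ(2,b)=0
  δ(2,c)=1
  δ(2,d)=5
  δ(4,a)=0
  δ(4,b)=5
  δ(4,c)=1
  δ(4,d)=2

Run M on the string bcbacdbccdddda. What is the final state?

5 → 2 → 1 → 5 → 2 → 1 → 5 → 2 → 1 → 5 → 5 → 5 → 5 → 5 → 2

2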